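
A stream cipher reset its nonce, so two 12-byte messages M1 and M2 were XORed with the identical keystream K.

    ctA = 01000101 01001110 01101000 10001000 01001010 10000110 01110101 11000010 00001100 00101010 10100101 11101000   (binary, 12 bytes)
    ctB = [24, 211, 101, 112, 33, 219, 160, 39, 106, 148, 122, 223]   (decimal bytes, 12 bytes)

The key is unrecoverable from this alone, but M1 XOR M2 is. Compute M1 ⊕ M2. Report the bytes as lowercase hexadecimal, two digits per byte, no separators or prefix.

5d9d0df86b5dd5e566bedf37

ctA ⊕ ctB = (M1 ⊕ K) ⊕ (M2 ⊕ K) = M1 ⊕ M2 — the shared key cancels under XOR.
45 ^ 18 = 5d
4e ^ d3 = 9d
68 ^ 65 = 0d
88 ^ 70 = f8
4a ^ 21 = 6b
86 ^ db = 5d
75 ^ a0 = d5
c2 ^ 27 = e5
0c ^ 6a = 66
2a ^ 94 = be
a5 ^ 7a = df
e8 ^ df = 37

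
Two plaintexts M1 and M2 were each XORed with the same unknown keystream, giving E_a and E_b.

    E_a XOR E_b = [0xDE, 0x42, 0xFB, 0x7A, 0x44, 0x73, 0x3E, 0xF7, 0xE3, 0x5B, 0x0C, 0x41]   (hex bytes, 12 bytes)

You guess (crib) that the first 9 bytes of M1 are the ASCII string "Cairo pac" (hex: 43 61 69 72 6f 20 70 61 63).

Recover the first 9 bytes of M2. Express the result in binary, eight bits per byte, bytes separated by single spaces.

10011101 00100011 10010010 00001000 00101011 01010011 01001110 10010110 10000000

Since E_a ⊕ E_b = M1 ⊕ M2, XORing with the guessed M1 bytes yields the corresponding M2 bytes: M2 = (E_a ⊕ E_b) ⊕ M1.
de ^ 43 = 9d
42 ^ 61 = 23
fb ^ 69 = 92
7a ^ 72 = 08
44 ^ 6f = 2b
73 ^ 20 = 53
3e ^ 70 = 4e
f7 ^ 61 = 96
e3 ^ 63 = 80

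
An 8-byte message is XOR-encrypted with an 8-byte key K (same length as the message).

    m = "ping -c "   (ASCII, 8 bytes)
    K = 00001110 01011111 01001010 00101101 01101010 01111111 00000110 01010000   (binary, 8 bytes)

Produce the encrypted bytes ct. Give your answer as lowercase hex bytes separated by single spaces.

7e 36 24 4a 4a 52 65 70

XOR is its own inverse, so applying the key byte-wise gives the result directly.
01110000 ^ 00001110 = 01111110
01101001 ^ 01011111 = 00110110
01101110 ^ 01001010 = 00100100
01100111 ^ 00101101 = 01001010
00100000 ^ 01101010 = 01001010
00101101 ^ 01111111 = 01010010
01100011 ^ 00000110 = 01100101
00100000 ^ 01010000 = 01110000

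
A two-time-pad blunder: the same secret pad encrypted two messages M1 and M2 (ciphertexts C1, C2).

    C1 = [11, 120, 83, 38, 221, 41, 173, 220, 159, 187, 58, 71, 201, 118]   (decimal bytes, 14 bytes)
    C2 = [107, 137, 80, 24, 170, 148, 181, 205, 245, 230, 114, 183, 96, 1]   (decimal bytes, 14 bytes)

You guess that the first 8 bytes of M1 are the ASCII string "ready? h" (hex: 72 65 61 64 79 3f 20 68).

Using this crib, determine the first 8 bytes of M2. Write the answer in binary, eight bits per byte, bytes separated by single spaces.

First, C1 ⊕ C2 = (M1 ⊕ K) ⊕ (M2 ⊕ K) = M1 ⊕ M2, so the key drops out. Then M2 = (M1 ⊕ M2) ⊕ M1 over the first 8 bytes.
byte 0: (0b xor 6b) xor 72 = 60 xor 72 = 12
byte 1: (78 xor 89) xor 65 = f1 xor 65 = 94
byte 2: (53 xor 50) xor 61 = 03 xor 61 = 62
byte 3: (26 xor 18) xor 64 = 3e xor 64 = 5a
byte 4: (dd xor aa) xor 79 = 77 xor 79 = 0e
byte 5: (29 xor 94) xor 3f = bd xor 3f = 82
byte 6: (ad xor b5) xor 20 = 18 xor 20 = 38
byte 7: (dc xor cd) xor 68 = 11 xor 68 = 79

00010010 10010100 01100010 01011010 00001110 10000010 00111000 01111001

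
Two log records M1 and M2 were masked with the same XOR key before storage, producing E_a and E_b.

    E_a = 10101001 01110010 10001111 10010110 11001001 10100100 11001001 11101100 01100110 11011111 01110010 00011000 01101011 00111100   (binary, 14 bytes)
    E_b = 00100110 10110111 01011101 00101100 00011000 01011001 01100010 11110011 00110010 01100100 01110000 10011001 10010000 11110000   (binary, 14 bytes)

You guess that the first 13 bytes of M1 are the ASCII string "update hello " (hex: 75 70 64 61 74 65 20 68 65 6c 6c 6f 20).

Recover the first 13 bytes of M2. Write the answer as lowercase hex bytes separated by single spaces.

First, E_a ⊕ E_b = (M1 ⊕ K) ⊕ (M2 ⊕ K) = M1 ⊕ M2, so the key drops out. Then M2 = (M1 ⊕ M2) ⊕ M1 over the first 13 bytes.
byte 0: (a9 XOR 26) XOR 75 = 8f XOR 75 = fa
byte 1: (72 XOR b7) XOR 70 = c5 XOR 70 = b5
byte 2: (8f XOR 5d) XOR 64 = d2 XOR 64 = b6
byte 3: (96 XOR 2c) XOR 61 = ba XOR 61 = db
byte 4: (c9 XOR 18) XOR 74 = d1 XOR 74 = a5
byte 5: (a4 XOR 59) XOR 65 = fd XOR 65 = 98
byte 6: (c9 XOR 62) XOR 20 = ab XOR 20 = 8b
byte 7: (ec XOR f3) XOR 68 = 1f XOR 68 = 77
byte 8: (66 XOR 32) XOR 65 = 54 XOR 65 = 31
byte 9: (df XOR 64) XOR 6c = bb XOR 6c = d7
byte 10: (72 XOR 70) XOR 6c = 02 XOR 6c = 6e
byte 11: (18 XOR 99) XOR 6f = 81 XOR 6f = ee
byte 12: (6b XOR 90) XOR 20 = fb XOR 20 = db

fa b5 b6 db a5 98 8b 77 31 d7 6e ee db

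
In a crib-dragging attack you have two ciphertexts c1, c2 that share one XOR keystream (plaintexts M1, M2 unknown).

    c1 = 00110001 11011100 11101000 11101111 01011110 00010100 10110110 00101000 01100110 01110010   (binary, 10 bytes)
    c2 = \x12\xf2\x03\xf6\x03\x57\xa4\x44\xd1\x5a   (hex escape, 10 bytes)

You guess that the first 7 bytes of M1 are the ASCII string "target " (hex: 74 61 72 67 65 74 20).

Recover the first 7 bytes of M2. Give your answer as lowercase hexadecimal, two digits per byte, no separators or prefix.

First, c1 ⊕ c2 = (M1 ⊕ K) ⊕ (M2 ⊕ K) = M1 ⊕ M2, so the key drops out. Then M2 = (M1 ⊕ M2) ⊕ M1 over the first 7 bytes.
byte 0: (31 ⊕ 12) ⊕ 74 = 23 ⊕ 74 = 57
byte 1: (dc ⊕ f2) ⊕ 61 = 2e ⊕ 61 = 4f
byte 2: (e8 ⊕ 03) ⊕ 72 = eb ⊕ 72 = 99
byte 3: (ef ⊕ f6) ⊕ 67 = 19 ⊕ 67 = 7e
byte 4: (5e ⊕ 03) ⊕ 65 = 5d ⊕ 65 = 38
byte 5: (14 ⊕ 57) ⊕ 74 = 43 ⊕ 74 = 37
byte 6: (b6 ⊕ a4) ⊕ 20 = 12 ⊕ 20 = 32

574f997e383732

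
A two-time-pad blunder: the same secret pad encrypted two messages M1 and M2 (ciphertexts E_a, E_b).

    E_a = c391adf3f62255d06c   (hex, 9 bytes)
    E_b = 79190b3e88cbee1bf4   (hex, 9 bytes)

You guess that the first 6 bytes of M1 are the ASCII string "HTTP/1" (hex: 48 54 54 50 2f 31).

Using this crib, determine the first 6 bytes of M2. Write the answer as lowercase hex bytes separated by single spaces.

f2 dc f2 9d 51 d8

First, E_a ⊕ E_b = (M1 ⊕ K) ⊕ (M2 ⊕ K) = M1 ⊕ M2, so the key drops out. Then M2 = (M1 ⊕ M2) ⊕ M1 over the first 6 bytes.
byte 0: (c3 ⊕ 79) ⊕ 48 = ba ⊕ 48 = f2
byte 1: (91 ⊕ 19) ⊕ 54 = 88 ⊕ 54 = dc
byte 2: (ad ⊕ 0b) ⊕ 54 = a6 ⊕ 54 = f2
byte 3: (f3 ⊕ 3e) ⊕ 50 = cd ⊕ 50 = 9d
byte 4: (f6 ⊕ 88) ⊕ 2f = 7e ⊕ 2f = 51
byte 5: (22 ⊕ cb) ⊕ 31 = e9 ⊕ 31 = d8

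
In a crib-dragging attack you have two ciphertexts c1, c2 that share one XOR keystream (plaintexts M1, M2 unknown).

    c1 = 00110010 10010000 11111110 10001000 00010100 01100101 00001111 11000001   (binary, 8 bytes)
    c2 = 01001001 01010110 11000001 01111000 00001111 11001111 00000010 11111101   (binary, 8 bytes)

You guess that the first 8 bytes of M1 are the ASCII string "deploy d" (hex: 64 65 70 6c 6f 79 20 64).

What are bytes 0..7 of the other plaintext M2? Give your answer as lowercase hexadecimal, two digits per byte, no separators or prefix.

First, c1 ⊕ c2 = (M1 ⊕ K) ⊕ (M2 ⊕ K) = M1 ⊕ M2, so the key drops out. Then M2 = (M1 ⊕ M2) ⊕ M1 over the first 8 bytes.
byte 0: (32 ^ 49) ^ 64 = 7b ^ 64 = 1f
byte 1: (90 ^ 56) ^ 65 = c6 ^ 65 = a3
byte 2: (fe ^ c1) ^ 70 = 3f ^ 70 = 4f
byte 3: (88 ^ 78) ^ 6c = f0 ^ 6c = 9c
byte 4: (14 ^ 0f) ^ 6f = 1b ^ 6f = 74
byte 5: (65 ^ cf) ^ 79 = aa ^ 79 = d3
byte 6: (0f ^ 02) ^ 20 = 0d ^ 20 = 2d
byte 7: (c1 ^ fd) ^ 64 = 3c ^ 64 = 58

1fa34f9c74d32d58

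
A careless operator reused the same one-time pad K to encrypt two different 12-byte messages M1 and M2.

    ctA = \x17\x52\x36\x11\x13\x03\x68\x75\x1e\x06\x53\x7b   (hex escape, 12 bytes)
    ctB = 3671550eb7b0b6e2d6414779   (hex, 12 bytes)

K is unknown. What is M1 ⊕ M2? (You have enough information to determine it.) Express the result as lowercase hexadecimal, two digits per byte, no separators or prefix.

ctA ⊕ ctB = (M1 ⊕ K) ⊕ (M2 ⊕ K) = M1 ⊕ M2 — the shared key cancels under XOR.
17 ^ 36 = 21
52 ^ 71 = 23
36 ^ 55 = 63
11 ^ 0e = 1f
13 ^ b7 = a4
03 ^ b0 = b3
68 ^ b6 = de
75 ^ e2 = 97
1e ^ d6 = c8
06 ^ 41 = 47
53 ^ 47 = 14
7b ^ 79 = 02

2123631fa4b3de97c8471402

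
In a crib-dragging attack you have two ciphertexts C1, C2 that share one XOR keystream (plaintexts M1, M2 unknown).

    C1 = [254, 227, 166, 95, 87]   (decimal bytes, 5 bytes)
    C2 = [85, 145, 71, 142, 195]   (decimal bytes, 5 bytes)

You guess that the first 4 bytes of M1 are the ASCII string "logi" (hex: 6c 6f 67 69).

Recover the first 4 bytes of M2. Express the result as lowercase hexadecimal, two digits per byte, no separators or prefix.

c71d86b8

First, C1 ⊕ C2 = (M1 ⊕ K) ⊕ (M2 ⊕ K) = M1 ⊕ M2, so the key drops out. Then M2 = (M1 ⊕ M2) ⊕ M1 over the first 4 bytes.
byte 0: (fe XOR 55) XOR 6c = ab XOR 6c = c7
byte 1: (e3 XOR 91) XOR 6f = 72 XOR 6f = 1d
byte 2: (a6 XOR 47) XOR 67 = e1 XOR 67 = 86
byte 3: (5f XOR 8e) XOR 69 = d1 XOR 69 = b8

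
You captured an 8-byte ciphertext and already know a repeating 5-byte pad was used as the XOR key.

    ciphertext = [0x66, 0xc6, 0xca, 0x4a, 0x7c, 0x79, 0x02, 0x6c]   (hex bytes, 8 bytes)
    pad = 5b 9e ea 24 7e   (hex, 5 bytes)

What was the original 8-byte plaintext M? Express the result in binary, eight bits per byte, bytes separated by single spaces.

The 5-byte key repeats, so the effective keystream is 5b 9e ea 24 7e 5b 9e ea.
byte 0: 66 ⊕ 5b = 3d
byte 1: c6 ⊕ 9e = 58
byte 2: ca ⊕ ea = 20
byte 3: 4a ⊕ 24 = 6e
byte 4: 7c ⊕ 7e = 02
byte 5: 79 ⊕ 5b = 22
byte 6: 02 ⊕ 9e = 9c
byte 7: 6c ⊕ ea = 86

00111101 01011000 00100000 01101110 00000010 00100010 10011100 10000110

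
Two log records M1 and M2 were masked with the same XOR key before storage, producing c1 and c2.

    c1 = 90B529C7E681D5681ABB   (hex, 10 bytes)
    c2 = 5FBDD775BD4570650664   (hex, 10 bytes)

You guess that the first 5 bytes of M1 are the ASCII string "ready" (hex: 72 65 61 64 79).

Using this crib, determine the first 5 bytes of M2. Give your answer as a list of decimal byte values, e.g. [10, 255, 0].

First, c1 ⊕ c2 = (M1 ⊕ K) ⊕ (M2 ⊕ K) = M1 ⊕ M2, so the key drops out. Then M2 = (M1 ⊕ M2) ⊕ M1 over the first 5 bytes.
byte 0: (90 XOR 5f) XOR 72 = cf XOR 72 = bd
byte 1: (b5 XOR bd) XOR 65 = 08 XOR 65 = 6d
byte 2: (29 XOR d7) XOR 61 = fe XOR 61 = 9f
byte 3: (c7 XOR 75) XOR 64 = b2 XOR 64 = d6
byte 4: (e6 XOR bd) XOR 79 = 5b XOR 79 = 22

[189, 109, 159, 214, 34]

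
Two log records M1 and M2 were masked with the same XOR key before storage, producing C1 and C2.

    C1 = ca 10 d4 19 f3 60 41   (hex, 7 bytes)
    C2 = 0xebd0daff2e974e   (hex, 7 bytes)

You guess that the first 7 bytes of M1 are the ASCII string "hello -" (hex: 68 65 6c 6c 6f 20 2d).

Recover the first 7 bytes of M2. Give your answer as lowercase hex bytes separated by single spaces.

49 a5 62 8a b2 d7 22

First, C1 ⊕ C2 = (M1 ⊕ K) ⊕ (M2 ⊕ K) = M1 ⊕ M2, so the key drops out. Then M2 = (M1 ⊕ M2) ⊕ M1 over the first 7 bytes.
byte 0: (ca xor eb) xor 68 = 21 xor 68 = 49
byte 1: (10 xor d0) xor 65 = c0 xor 65 = a5
byte 2: (d4 xor da) xor 6c = 0e xor 6c = 62
byte 3: (19 xor ff) xor 6c = e6 xor 6c = 8a
byte 4: (f3 xor 2e) xor 6f = dd xor 6f = b2
byte 5: (60 xor 97) xor 20 = f7 xor 20 = d7
byte 6: (41 xor 4e) xor 2d = 0f xor 2d = 22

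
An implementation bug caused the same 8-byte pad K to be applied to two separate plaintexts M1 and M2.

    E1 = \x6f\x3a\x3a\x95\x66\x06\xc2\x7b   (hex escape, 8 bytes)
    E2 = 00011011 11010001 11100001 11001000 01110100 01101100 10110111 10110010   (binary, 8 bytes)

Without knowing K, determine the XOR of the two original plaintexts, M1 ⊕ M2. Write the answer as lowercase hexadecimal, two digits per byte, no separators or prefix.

E1 ⊕ E2 = (M1 ⊕ K) ⊕ (M2 ⊕ K) = M1 ⊕ M2 — the shared key cancels under XOR.
01101111 xor 00011011 = 01110100
00111010 xor 11010001 = 11101011
00111010 xor 11100001 = 11011011
10010101 xor 11001000 = 01011101
01100110 xor 01110100 = 00010010
00000110 xor 01101100 = 01101010
11000010 xor 10110111 = 01110101
01111011 xor 10110010 = 11001001

74ebdb5d126a75c9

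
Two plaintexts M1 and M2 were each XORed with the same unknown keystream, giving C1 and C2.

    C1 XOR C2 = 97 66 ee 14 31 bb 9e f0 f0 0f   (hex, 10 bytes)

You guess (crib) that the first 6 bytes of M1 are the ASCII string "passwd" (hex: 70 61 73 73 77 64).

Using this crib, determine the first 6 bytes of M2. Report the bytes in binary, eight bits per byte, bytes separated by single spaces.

11100111 00000111 10011101 01100111 01000110 11011111

Since C1 ⊕ C2 = M1 ⊕ M2, XORing with the guessed M1 bytes yields the corresponding M2 bytes: M2 = (C1 ⊕ C2) ⊕ M1.
151 xor 112 = 231
102 xor  97 =   7
238 xor 115 = 157
 20 xor 115 = 103
 49 xor 119 =  70
187 xor 100 = 223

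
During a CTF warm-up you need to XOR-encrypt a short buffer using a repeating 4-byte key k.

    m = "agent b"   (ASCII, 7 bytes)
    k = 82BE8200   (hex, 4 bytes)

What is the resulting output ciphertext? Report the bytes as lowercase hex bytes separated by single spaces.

e3 d9 e7 6e f6 9e e0

The 4-byte key repeats, so the effective keystream is 82 be 82 00 82 be 82.
byte 0: 61 ^ 82 = e3
byte 1: 67 ^ be = d9
byte 2: 65 ^ 82 = e7
byte 3: 6e ^ 00 = 6e
byte 4: 74 ^ 82 = f6
byte 5: 20 ^ be = 9e
byte 6: 62 ^ 82 = e0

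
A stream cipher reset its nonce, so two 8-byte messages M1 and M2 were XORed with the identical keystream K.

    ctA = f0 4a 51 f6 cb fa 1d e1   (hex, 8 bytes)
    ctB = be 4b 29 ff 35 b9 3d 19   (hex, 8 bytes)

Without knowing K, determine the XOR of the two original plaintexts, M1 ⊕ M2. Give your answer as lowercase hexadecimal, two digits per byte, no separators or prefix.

ctA ⊕ ctB = (M1 ⊕ K) ⊕ (M2 ⊕ K) = M1 ⊕ M2 — the shared key cancels under XOR.
f0 XOR be = 4e
4a XOR 4b = 01
51 XOR 29 = 78
f6 XOR ff = 09
cb XOR 35 = fe
fa XOR b9 = 43
1d XOR 3d = 20
e1 XOR 19 = f8

4e017809fe4320f8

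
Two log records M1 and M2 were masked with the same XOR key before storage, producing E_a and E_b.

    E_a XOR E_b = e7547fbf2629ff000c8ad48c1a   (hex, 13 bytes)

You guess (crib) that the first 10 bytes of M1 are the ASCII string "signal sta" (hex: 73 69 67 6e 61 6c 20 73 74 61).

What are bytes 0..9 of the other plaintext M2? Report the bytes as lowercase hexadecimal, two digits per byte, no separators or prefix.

943d18d14745df7378eb

Since E_a ⊕ E_b = M1 ⊕ M2, XORing with the guessed M1 bytes yields the corresponding M2 bytes: M2 = (E_a ⊕ E_b) ⊕ M1.
e7 ^ 73 = 94
54 ^ 69 = 3d
7f ^ 67 = 18
bf ^ 6e = d1
26 ^ 61 = 47
29 ^ 6c = 45
ff ^ 20 = df
00 ^ 73 = 73
0c ^ 74 = 78
8a ^ 61 = eb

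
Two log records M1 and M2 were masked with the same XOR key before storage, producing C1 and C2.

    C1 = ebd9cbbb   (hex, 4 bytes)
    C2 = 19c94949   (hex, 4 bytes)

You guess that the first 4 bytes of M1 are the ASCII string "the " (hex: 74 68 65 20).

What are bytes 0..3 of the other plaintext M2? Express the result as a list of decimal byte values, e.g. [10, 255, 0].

[134, 120, 231, 210]

First, C1 ⊕ C2 = (M1 ⊕ K) ⊕ (M2 ⊕ K) = M1 ⊕ M2, so the key drops out. Then M2 = (M1 ⊕ M2) ⊕ M1 over the first 4 bytes.
byte 0: (eb XOR 19) XOR 74 = f2 XOR 74 = 86
byte 1: (d9 XOR c9) XOR 68 = 10 XOR 68 = 78
byte 2: (cb XOR 49) XOR 65 = 82 XOR 65 = e7
byte 3: (bb XOR 49) XOR 20 = f2 XOR 20 = d2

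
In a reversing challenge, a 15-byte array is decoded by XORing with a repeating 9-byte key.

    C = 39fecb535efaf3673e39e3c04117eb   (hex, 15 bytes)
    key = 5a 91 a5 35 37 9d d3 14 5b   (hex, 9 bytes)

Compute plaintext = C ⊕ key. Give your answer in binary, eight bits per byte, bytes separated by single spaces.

The 9-byte key repeats, so the effective keystream is 5a 91 a5 35 37 9d d3 14 5b 5a 91 a5 35 37 9d.
byte 0: 39 XOR 5a = 63
byte 1: fe XOR 91 = 6f
byte 2: cb XOR a5 = 6e
byte 3: 53 XOR 35 = 66
byte 4: 5e XOR 37 = 69
byte 5: fa XOR 9d = 67
byte 6: f3 XOR d3 = 20
byte 7: 67 XOR 14 = 73
byte 8: 3e XOR 5b = 65
byte 9: 39 XOR 5a = 63
byte 10: e3 XOR 91 = 72
byte 11: c0 XOR a5 = 65
byte 12: 41 XOR 35 = 74
byte 13: 17 XOR 37 = 20
byte 14: eb XOR 9d = 76

01100011 01101111 01101110 01100110 01101001 01100111 00100000 01110011 01100101 01100011 01110010 01100101 01110100 00100000 01110110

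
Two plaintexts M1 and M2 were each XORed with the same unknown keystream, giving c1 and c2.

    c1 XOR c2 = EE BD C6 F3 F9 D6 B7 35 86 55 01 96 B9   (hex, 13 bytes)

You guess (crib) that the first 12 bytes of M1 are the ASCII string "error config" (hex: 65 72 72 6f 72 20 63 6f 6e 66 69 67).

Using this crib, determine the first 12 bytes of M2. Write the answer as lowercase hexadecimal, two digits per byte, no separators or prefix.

8bcfb49c8bf6d45ae83368f1

Since c1 ⊕ c2 = M1 ⊕ M2, XORing with the guessed M1 bytes yields the corresponding M2 bytes: M2 = (c1 ⊕ c2) ⊕ M1.
ee xor 65 = 8b
bd xor 72 = cf
c6 xor 72 = b4
f3 xor 6f = 9c
f9 xor 72 = 8b
d6 xor 20 = f6
b7 xor 63 = d4
35 xor 6f = 5a
86 xor 6e = e8
55 xor 66 = 33
01 xor 69 = 68
96 xor 67 = f1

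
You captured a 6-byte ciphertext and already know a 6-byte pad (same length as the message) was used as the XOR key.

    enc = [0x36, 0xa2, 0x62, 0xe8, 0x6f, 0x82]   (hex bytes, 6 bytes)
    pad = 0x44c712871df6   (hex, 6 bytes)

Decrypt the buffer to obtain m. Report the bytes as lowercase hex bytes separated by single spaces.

72 65 70 6f 72 74

36 xor 44 = 72
a2 xor c7 = 65
62 xor 12 = 70
e8 xor 87 = 6f
6f xor 1d = 72
82 xor f6 = 74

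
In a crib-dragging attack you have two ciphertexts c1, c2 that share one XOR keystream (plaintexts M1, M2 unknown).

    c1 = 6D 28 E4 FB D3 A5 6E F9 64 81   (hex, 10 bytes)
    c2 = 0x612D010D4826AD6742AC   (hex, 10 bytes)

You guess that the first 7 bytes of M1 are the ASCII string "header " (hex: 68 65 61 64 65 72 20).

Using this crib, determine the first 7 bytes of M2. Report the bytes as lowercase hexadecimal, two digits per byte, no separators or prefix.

64608492fef1e3

First, c1 ⊕ c2 = (M1 ⊕ K) ⊕ (M2 ⊕ K) = M1 ⊕ M2, so the key drops out. Then M2 = (M1 ⊕ M2) ⊕ M1 over the first 7 bytes.
byte 0: (6d XOR 61) XOR 68 = 0c XOR 68 = 64
byte 1: (28 XOR 2d) XOR 65 = 05 XOR 65 = 60
byte 2: (e4 XOR 01) XOR 61 = e5 XOR 61 = 84
byte 3: (fb XOR 0d) XOR 64 = f6 XOR 64 = 92
byte 4: (d3 XOR 48) XOR 65 = 9b XOR 65 = fe
byte 5: (a5 XOR 26) XOR 72 = 83 XOR 72 = f1
byte 6: (6e XOR ad) XOR 20 = c3 XOR 20 = e3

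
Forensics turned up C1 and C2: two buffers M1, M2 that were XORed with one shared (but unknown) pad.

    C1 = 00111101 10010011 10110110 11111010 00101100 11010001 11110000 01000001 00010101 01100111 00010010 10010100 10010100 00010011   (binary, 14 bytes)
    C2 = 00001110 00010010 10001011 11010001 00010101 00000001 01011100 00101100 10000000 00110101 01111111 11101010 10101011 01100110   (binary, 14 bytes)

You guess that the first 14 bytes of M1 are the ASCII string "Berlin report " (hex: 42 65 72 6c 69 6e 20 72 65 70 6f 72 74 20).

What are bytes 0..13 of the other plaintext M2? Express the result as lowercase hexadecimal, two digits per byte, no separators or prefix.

71e44f4750be8c1ff022020c4b55

First, C1 ⊕ C2 = (M1 ⊕ K) ⊕ (M2 ⊕ K) = M1 ⊕ M2, so the key drops out. Then M2 = (M1 ⊕ M2) ⊕ M1 over the first 14 bytes.
byte 0: (3d xor 0e) xor 42 = 33 xor 42 = 71
byte 1: (93 xor 12) xor 65 = 81 xor 65 = e4
byte 2: (b6 xor 8b) xor 72 = 3d xor 72 = 4f
byte 3: (fa xor d1) xor 6c = 2b xor 6c = 47
byte 4: (2c xor 15) xor 69 = 39 xor 69 = 50
byte 5: (d1 xor 01) xor 6e = d0 xor 6e = be
byte 6: (f0 xor 5c) xor 20 = ac xor 20 = 8c
byte 7: (41 xor 2c) xor 72 = 6d xor 72 = 1f
byte 8: (15 xor 80) xor 65 = 95 xor 65 = f0
byte 9: (67 xor 35) xor 70 = 52 xor 70 = 22
byte 10: (12 xor 7f) xor 6f = 6d xor 6f = 02
byte 11: (94 xor ea) xor 72 = 7e xor 72 = 0c
byte 12: (94 xor ab) xor 74 = 3f xor 74 = 4b
byte 13: (13 xor 66) xor 20 = 75 xor 20 = 55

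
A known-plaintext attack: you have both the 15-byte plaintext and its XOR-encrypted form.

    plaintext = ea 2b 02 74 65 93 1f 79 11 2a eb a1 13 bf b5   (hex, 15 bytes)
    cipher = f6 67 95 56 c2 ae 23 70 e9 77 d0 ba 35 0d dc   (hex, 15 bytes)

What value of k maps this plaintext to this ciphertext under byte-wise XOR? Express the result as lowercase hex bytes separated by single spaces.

Since cipher = plaintext ⊕ k, XORing both sides with plaintext gives k = plaintext ⊕ cipher.
11101010 ^ 11110110 = 00011100
00101011 ^ 01100111 = 01001100
00000010 ^ 10010101 = 10010111
01110100 ^ 01010110 = 00100010
01100101 ^ 11000010 = 10100111
10010011 ^ 10101110 = 00111101
00011111 ^ 00100011 = 00111100
01111001 ^ 01110000 = 00001001
00010001 ^ 11101001 = 11111000
00101010 ^ 01110111 = 01011101
11101011 ^ 11010000 = 00111011
10100001 ^ 10111010 = 00011011
00010011 ^ 00110101 = 00100110
10111111 ^ 00001101 = 10110010
10110101 ^ 11011100 = 01101001

1c 4c 97 22 a7 3d 3c 09 f8 5d 3b 1b 26 b2 69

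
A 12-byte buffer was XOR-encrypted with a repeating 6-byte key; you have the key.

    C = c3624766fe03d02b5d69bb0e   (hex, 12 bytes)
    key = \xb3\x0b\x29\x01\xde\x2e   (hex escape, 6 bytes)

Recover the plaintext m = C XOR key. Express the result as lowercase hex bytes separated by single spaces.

70 69 6e 67 20 2d 63 20 74 68 65 20

The 6-byte key repeats, so the effective keystream is b3 0b 29 01 de 2e b3 0b 29 01 de 2e.
byte 0: c3 ^ b3 = 70
byte 1: 62 ^ 0b = 69
byte 2: 47 ^ 29 = 6e
byte 3: 66 ^ 01 = 67
byte 4: fe ^ de = 20
byte 5: 03 ^ 2e = 2d
byte 6: d0 ^ b3 = 63
byte 7: 2b ^ 0b = 20
byte 8: 5d ^ 29 = 74
byte 9: 69 ^ 01 = 68
byte 10: bb ^ de = 65
byte 11: 0e ^ 2e = 20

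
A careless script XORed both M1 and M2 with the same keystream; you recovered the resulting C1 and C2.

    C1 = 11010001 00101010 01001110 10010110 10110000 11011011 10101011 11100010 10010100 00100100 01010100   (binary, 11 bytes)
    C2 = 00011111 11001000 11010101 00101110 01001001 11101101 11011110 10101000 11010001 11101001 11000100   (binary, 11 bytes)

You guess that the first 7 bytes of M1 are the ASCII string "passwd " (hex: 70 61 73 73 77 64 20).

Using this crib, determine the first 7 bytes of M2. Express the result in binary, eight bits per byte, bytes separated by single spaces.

10111110 10000011 11101000 11001011 10001110 01010010 01010101

First, C1 ⊕ C2 = (M1 ⊕ K) ⊕ (M2 ⊕ K) = M1 ⊕ M2, so the key drops out. Then M2 = (M1 ⊕ M2) ⊕ M1 over the first 7 bytes.
byte 0: (d1 ^ 1f) ^ 70 = ce ^ 70 = be
byte 1: (2a ^ c8) ^ 61 = e2 ^ 61 = 83
byte 2: (4e ^ d5) ^ 73 = 9b ^ 73 = e8
byte 3: (96 ^ 2e) ^ 73 = b8 ^ 73 = cb
byte 4: (b0 ^ 49) ^ 77 = f9 ^ 77 = 8e
byte 5: (db ^ ed) ^ 64 = 36 ^ 64 = 52
byte 6: (ab ^ de) ^ 20 = 75 ^ 20 = 55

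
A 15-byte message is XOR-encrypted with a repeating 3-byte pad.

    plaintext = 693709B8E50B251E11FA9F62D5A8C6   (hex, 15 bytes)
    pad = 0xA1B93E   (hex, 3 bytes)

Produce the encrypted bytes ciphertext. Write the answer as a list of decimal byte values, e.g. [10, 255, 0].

[200, 142, 55, 25, 92, 53, 132, 167, 47, 91, 38, 92, 116, 17, 248]

The 3-byte key repeats, so the effective keystream is a1 b9 3e a1 b9 3e a1 b9 3e a1 b9 3e a1 b9 3e.
byte 0: 69 XOR a1 = c8
byte 1: 37 XOR b9 = 8e
byte 2: 09 XOR 3e = 37
byte 3: b8 XOR a1 = 19
byte 4: e5 XOR b9 = 5c
byte 5: 0b XOR 3e = 35
byte 6: 25 XOR a1 = 84
byte 7: 1e XOR b9 = a7
byte 8: 11 XOR 3e = 2f
byte 9: fa XOR a1 = 5b
byte 10: 9f XOR b9 = 26
byte 11: 62 XOR 3e = 5c
byte 12: d5 XOR a1 = 74
byte 13: a8 XOR b9 = 11
byte 14: c6 XOR 3e = f8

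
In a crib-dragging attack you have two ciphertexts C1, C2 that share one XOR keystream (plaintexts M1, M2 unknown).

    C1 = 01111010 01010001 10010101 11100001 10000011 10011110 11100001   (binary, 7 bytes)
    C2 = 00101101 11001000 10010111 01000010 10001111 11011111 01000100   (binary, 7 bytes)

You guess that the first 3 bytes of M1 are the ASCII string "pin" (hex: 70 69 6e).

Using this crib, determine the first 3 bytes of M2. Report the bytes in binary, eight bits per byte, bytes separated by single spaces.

00100111 11110000 01101100

First, C1 ⊕ C2 = (M1 ⊕ K) ⊕ (M2 ⊕ K) = M1 ⊕ M2, so the key drops out. Then M2 = (M1 ⊕ M2) ⊕ M1 over the first 3 bytes.
byte 0: (7a XOR 2d) XOR 70 = 57 XOR 70 = 27
byte 1: (51 XOR c8) XOR 69 = 99 XOR 69 = f0
byte 2: (95 XOR 97) XOR 6e = 02 XOR 6e = 6c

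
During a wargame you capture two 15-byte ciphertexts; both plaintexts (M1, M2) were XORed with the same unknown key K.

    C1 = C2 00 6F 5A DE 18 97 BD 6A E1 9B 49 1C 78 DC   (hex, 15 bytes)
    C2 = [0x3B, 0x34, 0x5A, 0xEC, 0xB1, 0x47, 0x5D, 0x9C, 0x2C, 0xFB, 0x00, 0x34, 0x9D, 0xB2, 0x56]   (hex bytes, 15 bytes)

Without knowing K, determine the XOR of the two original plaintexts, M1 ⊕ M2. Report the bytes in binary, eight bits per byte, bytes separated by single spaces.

C1 ⊕ C2 = (M1 ⊕ K) ⊕ (M2 ⊕ K) = M1 ⊕ M2 — the shared key cancels under XOR.
byte 0: 194 XOR  59 = 249
byte 1:   0 XOR  52 =  52
byte 2: 111 XOR  90 =  53
byte 3:  90 XOR 236 = 182
byte 4: 222 XOR 177 = 111
byte 5:  24 XOR  71 =  95
byte 6: 151 XOR  93 = 202
byte 7: 189 XOR 156 =  33
byte 8: 106 XOR  44 =  70
byte 9: 225 XOR 251 =  26
byte 10: 155 XOR   0 = 155
byte 11:  73 XOR  52 = 125
byte 12:  28 XOR 157 = 129
byte 13: 120 XOR 178 = 202
byte 14: 220 XOR  86 = 138

11111001 00110100 00110101 10110110 01101111 01011111 11001010 00100001 01000110 00011010 10011011 01111101 10000001 11001010 10001010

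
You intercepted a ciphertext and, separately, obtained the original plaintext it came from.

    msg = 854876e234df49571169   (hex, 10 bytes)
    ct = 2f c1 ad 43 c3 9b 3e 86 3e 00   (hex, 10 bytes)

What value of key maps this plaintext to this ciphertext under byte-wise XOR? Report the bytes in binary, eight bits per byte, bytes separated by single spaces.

Since ct = msg ⊕ key, XORing both sides with msg gives key = msg ⊕ ct.
byte 0: 133 XOR  47 = 170
byte 1:  72 XOR 193 = 137
byte 2: 118 XOR 173 = 219
byte 3: 226 XOR  67 = 161
byte 4:  52 XOR 195 = 247
byte 5: 223 XOR 155 =  68
byte 6:  73 XOR  62 = 119
byte 7:  87 XOR 134 = 209
byte 8:  17 XOR  62 =  47
byte 9: 105 XOR   0 = 105

10101010 10001001 11011011 10100001 11110111 01000100 01110111 11010001 00101111 01101001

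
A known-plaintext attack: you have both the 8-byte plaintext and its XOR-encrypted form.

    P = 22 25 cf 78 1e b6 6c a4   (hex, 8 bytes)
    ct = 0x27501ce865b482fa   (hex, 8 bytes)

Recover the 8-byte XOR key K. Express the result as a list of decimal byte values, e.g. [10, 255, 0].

Since ct = P ⊕ K, XORing both sides with P gives K = P ⊕ ct.
22 ^ 27 = 05
25 ^ 50 = 75
cf ^ 1c = d3
78 ^ e8 = 90
1e ^ 65 = 7b
b6 ^ b4 = 02
6c ^ 82 = ee
a4 ^ fa = 5e

[5, 117, 211, 144, 123, 2, 238, 94]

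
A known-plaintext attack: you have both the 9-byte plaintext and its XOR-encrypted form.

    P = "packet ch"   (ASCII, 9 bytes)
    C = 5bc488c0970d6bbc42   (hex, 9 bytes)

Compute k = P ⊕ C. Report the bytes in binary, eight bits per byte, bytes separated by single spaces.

00101011 10100101 11101011 10101011 11110010 01111001 01001011 11011111 00101010

Since C = P ⊕ k, XORing both sides with P gives k = P ⊕ C.
112 xor  91 =  43
 97 xor 196 = 165
 99 xor 136 = 235
107 xor 192 = 171
101 xor 151 = 242
116 xor  13 = 121
 32 xor 107 =  75
 99 xor 188 = 223
104 xor  66 =  42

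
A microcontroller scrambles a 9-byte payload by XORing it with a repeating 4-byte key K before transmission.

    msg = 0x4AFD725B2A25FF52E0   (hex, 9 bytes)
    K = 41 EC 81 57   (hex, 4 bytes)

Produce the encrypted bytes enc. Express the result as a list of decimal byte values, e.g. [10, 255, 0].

The 4-byte key repeats, so the effective keystream is 41 ec 81 57 41 ec 81 57 41.
byte 0: 01001010 xor 01000001 = 00001011
byte 1: 11111101 xor 11101100 = 00010001
byte 2: 01110010 xor 10000001 = 11110011
byte 3: 01011011 xor 01010111 = 00001100
byte 4: 00101010 xor 01000001 = 01101011
byte 5: 00100101 xor 11101100 = 11001001
byte 6: 11111111 xor 10000001 = 01111110
byte 7: 01010010 xor 01010111 = 00000101
byte 8: 11100000 xor 01000001 = 10100001

[11, 17, 243, 12, 107, 201, 126, 5, 161]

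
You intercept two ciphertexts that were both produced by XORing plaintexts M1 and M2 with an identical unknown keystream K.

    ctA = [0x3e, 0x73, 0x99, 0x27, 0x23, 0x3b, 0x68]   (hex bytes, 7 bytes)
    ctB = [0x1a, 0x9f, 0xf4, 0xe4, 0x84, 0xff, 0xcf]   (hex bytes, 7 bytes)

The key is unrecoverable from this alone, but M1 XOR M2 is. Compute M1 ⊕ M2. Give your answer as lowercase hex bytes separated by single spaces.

ctA ⊕ ctB = (M1 ⊕ K) ⊕ (M2 ⊕ K) = M1 ⊕ M2 — the shared key cancels under XOR.
00111110 ^ 00011010 = 00100100
01110011 ^ 10011111 = 11101100
10011001 ^ 11110100 = 01101101
00100111 ^ 11100100 = 11000011
00100011 ^ 10000100 = 10100111
00111011 ^ 11111111 = 11000100
01101000 ^ 11001111 = 10100111

24 ec 6d c3 a7 c4 a7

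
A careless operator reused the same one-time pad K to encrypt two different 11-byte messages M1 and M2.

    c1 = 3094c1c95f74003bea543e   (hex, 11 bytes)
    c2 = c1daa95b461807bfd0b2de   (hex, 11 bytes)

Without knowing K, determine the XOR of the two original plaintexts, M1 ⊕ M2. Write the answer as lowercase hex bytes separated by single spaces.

c1 ⊕ c2 = (M1 ⊕ K) ⊕ (M2 ⊕ K) = M1 ⊕ M2 — the shared key cancels under XOR.
30 xor c1 = f1
94 xor da = 4e
c1 xor a9 = 68
c9 xor 5b = 92
5f xor 46 = 19
74 xor 18 = 6c
00 xor 07 = 07
3b xor bf = 84
ea xor d0 = 3a
54 xor b2 = e6
3e xor de = e0

f1 4e 68 92 19 6c 07 84 3a e6 e0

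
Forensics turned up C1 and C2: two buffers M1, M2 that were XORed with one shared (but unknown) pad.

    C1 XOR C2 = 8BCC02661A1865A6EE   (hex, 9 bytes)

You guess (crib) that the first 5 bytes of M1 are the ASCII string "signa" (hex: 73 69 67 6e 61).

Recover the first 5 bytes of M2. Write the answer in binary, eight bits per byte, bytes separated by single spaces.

11111000 10100101 01100101 00001000 01111011

Since C1 ⊕ C2 = M1 ⊕ M2, XORing with the guessed M1 bytes yields the corresponding M2 bytes: M2 = (C1 ⊕ C2) ⊕ M1.
byte 0: 8b XOR 73 = f8
byte 1: cc XOR 69 = a5
byte 2: 02 XOR 67 = 65
byte 3: 66 XOR 6e = 08
byte 4: 1a XOR 61 = 7b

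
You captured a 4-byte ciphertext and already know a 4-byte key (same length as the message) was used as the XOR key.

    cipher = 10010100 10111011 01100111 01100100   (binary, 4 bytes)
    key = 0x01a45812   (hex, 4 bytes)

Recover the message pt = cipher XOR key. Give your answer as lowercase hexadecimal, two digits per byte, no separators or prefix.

951f3f76

94 ⊕ 01 = 95
bb ⊕ a4 = 1f
67 ⊕ 58 = 3f
64 ⊕ 12 = 76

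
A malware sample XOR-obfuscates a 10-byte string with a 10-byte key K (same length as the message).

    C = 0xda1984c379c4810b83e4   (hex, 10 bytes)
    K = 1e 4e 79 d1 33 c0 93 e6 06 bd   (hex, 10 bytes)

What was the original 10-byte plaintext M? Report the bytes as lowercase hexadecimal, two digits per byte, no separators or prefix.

XOR is its own inverse, so applying the key byte-wise gives the result directly.
11011010 xor 00011110 = 11000100
00011001 xor 01001110 = 01010111
10000100 xor 01111001 = 11111101
11000011 xor 11010001 = 00010010
01111001 xor 00110011 = 01001010
11000100 xor 11000000 = 00000100
10000001 xor 10010011 = 00010010
00001011 xor 11100110 = 11101101
10000011 xor 00000110 = 10000101
11100100 xor 10111101 = 01011001

c457fd124a0412ed8559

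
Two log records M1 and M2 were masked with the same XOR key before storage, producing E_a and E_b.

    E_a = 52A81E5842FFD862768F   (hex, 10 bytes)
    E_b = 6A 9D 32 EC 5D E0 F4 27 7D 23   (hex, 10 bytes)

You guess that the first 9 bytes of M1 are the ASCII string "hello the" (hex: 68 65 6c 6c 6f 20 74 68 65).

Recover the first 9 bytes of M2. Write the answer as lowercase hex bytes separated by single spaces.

First, E_a ⊕ E_b = (M1 ⊕ K) ⊕ (M2 ⊕ K) = M1 ⊕ M2, so the key drops out. Then M2 = (M1 ⊕ M2) ⊕ M1 over the first 9 bytes.
byte 0: (52 XOR 6a) XOR 68 = 38 XOR 68 = 50
byte 1: (a8 XOR 9d) XOR 65 = 35 XOR 65 = 50
byte 2: (1e XOR 32) XOR 6c = 2c XOR 6c = 40
byte 3: (58 XOR ec) XOR 6c = b4 XOR 6c = d8
byte 4: (42 XOR 5d) XOR 6f = 1f XOR 6f = 70
byte 5: (ff XOR e0) XOR 20 = 1f XOR 20 = 3f
byte 6: (d8 XOR f4) XOR 74 = 2c XOR 74 = 58
byte 7: (62 XOR 27) XOR 68 = 45 XOR 68 = 2d
byte 8: (76 XOR 7d) XOR 65 = 0b XOR 65 = 6e

50 50 40 d8 70 3f 58 2d 6e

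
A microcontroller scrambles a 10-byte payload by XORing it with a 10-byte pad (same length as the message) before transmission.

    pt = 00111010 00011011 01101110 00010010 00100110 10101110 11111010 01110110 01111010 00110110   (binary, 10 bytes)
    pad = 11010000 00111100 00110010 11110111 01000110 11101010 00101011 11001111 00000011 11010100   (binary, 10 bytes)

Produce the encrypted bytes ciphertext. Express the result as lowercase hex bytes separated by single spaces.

 58 xor 208 = 234
 27 xor  60 =  39
110 xor  50 =  92
 18 xor 247 = 229
 38 xor  70 =  96
174 xor 234 =  68
250 xor  43 = 209
118 xor 207 = 185
122 xor   3 = 121
 54 xor 212 = 226

ea 27 5c e5 60 44 d1 b9 79 e2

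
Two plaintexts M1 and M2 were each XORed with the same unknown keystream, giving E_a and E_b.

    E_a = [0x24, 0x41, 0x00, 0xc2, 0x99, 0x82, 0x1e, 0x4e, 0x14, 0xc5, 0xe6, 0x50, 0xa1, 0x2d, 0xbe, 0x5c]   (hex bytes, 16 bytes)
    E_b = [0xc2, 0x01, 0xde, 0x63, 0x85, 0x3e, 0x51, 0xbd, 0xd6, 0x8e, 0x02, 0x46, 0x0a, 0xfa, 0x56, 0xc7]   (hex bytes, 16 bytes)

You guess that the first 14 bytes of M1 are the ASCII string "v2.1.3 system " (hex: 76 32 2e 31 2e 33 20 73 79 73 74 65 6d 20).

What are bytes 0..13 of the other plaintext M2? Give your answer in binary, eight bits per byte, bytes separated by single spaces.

10010000 01110010 11110000 10010000 00110010 10001111 01101111 10000000 10111011 00111000 10010000 01110011 11000110 11110111

First, E_a ⊕ E_b = (M1 ⊕ K) ⊕ (M2 ⊕ K) = M1 ⊕ M2, so the key drops out. Then M2 = (M1 ⊕ M2) ⊕ M1 over the first 14 bytes.
byte 0: (24 XOR c2) XOR 76 = e6 XOR 76 = 90
byte 1: (41 XOR 01) XOR 32 = 40 XOR 32 = 72
byte 2: (00 XOR de) XOR 2e = de XOR 2e = f0
byte 3: (c2 XOR 63) XOR 31 = a1 XOR 31 = 90
byte 4: (99 XOR 85) XOR 2e = 1c XOR 2e = 32
byte 5: (82 XOR 3e) XOR 33 = bc XOR 33 = 8f
byte 6: (1e XOR 51) XOR 20 = 4f XOR 20 = 6f
byte 7: (4e XOR bd) XOR 73 = f3 XOR 73 = 80
byte 8: (14 XOR d6) XOR 79 = c2 XOR 79 = bb
byte 9: (c5 XOR 8e) XOR 73 = 4b XOR 73 = 38
byte 10: (e6 XOR 02) XOR 74 = e4 XOR 74 = 90
byte 11: (50 XOR 46) XOR 65 = 16 XOR 65 = 73
byte 12: (a1 XOR 0a) XOR 6d = ab XOR 6d = c6
byte 13: (2d XOR fa) XOR 20 = d7 XOR 20 = f7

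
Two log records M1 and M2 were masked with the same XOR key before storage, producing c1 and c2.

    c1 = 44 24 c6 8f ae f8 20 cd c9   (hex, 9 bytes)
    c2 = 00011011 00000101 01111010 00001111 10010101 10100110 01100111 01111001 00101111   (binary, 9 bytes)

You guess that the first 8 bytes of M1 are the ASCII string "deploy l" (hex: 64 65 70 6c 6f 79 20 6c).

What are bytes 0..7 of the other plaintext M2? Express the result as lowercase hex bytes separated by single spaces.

3b 44 cc ec 54 27 67 d8

First, c1 ⊕ c2 = (M1 ⊕ K) ⊕ (M2 ⊕ K) = M1 ⊕ M2, so the key drops out. Then M2 = (M1 ⊕ M2) ⊕ M1 over the first 8 bytes.
byte 0: (44 ⊕ 1b) ⊕ 64 = 5f ⊕ 64 = 3b
byte 1: (24 ⊕ 05) ⊕ 65 = 21 ⊕ 65 = 44
byte 2: (c6 ⊕ 7a) ⊕ 70 = bc ⊕ 70 = cc
byte 3: (8f ⊕ 0f) ⊕ 6c = 80 ⊕ 6c = ec
byte 4: (ae ⊕ 95) ⊕ 6f = 3b ⊕ 6f = 54
byte 5: (f8 ⊕ a6) ⊕ 79 = 5e ⊕ 79 = 27
byte 6: (20 ⊕ 67) ⊕ 20 = 47 ⊕ 20 = 67
byte 7: (cd ⊕ 79) ⊕ 6c = b4 ⊕ 6c = d8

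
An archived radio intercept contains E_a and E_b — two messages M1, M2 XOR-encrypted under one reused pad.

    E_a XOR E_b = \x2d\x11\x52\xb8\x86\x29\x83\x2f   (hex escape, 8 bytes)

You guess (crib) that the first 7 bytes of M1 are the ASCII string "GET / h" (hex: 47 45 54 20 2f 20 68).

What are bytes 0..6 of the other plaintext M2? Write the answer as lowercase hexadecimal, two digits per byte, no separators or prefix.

6a540698a909eb

Since E_a ⊕ E_b = M1 ⊕ M2, XORing with the guessed M1 bytes yields the corresponding M2 bytes: M2 = (E_a ⊕ E_b) ⊕ M1.
byte 0:  45 ⊕  71 = 106
byte 1:  17 ⊕  69 =  84
byte 2:  82 ⊕  84 =   6
byte 3: 184 ⊕  32 = 152
byte 4: 134 ⊕  47 = 169
byte 5:  41 ⊕  32 =   9
byte 6: 131 ⊕ 104 = 235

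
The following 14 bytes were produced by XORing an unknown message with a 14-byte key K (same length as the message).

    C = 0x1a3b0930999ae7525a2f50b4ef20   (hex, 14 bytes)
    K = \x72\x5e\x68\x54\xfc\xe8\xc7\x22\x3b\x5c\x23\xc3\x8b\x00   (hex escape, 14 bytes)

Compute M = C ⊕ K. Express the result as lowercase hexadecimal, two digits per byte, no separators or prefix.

6865616465722070617373776420

byte 0: 1a xor 72 = 68
byte 1: 3b xor 5e = 65
byte 2: 09 xor 68 = 61
byte 3: 30 xor 54 = 64
byte 4: 99 xor fc = 65
byte 5: 9a xor e8 = 72
byte 6: e7 xor c7 = 20
byte 7: 52 xor 22 = 70
byte 8: 5a xor 3b = 61
byte 9: 2f xor 5c = 73
byte 10: 50 xor 23 = 73
byte 11: b4 xor c3 = 77
byte 12: ef xor 8b = 64
byte 13: 20 xor 00 = 20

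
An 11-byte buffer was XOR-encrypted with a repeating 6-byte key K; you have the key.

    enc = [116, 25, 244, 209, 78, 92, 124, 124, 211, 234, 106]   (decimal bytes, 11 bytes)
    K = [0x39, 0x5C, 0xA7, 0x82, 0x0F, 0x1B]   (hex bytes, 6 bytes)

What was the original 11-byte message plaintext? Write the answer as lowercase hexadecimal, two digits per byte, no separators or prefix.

The 6-byte key repeats, so the effective keystream is 39 5c a7 82 0f 1b 39 5c a7 82 0f.
byte 0: 74 xor 39 = 4d
byte 1: 19 xor 5c = 45
byte 2: f4 xor a7 = 53
byte 3: d1 xor 82 = 53
byte 4: 4e xor 0f = 41
byte 5: 5c xor 1b = 47
byte 6: 7c xor 39 = 45
byte 7: 7c xor 5c = 20
byte 8: d3 xor a7 = 74
byte 9: ea xor 82 = 68
byte 10: 6a xor 0f = 65

4d45535341474520746865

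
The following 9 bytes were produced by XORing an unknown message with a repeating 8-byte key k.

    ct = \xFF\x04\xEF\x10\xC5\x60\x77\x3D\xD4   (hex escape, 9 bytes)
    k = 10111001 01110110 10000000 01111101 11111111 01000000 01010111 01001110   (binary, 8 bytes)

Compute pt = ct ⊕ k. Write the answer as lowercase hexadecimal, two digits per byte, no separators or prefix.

46726f6d3a2020736d

The 8-byte key repeats, so the effective keystream is b9 76 80 7d ff 40 57 4e b9.
byte 0: 255 ^ 185 =  70
byte 1:   4 ^ 118 = 114
byte 2: 239 ^ 128 = 111
byte 3:  16 ^ 125 = 109
byte 4: 197 ^ 255 =  58
byte 5:  96 ^  64 =  32
byte 6: 119 ^  87 =  32
byte 7:  61 ^  78 = 115
byte 8: 212 ^ 185 = 109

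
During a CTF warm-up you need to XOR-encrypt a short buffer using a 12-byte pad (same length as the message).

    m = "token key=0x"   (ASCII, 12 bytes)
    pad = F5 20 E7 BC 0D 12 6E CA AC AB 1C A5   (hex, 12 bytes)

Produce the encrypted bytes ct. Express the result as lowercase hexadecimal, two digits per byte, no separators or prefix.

814f8cd9633205afd5962cdd

XOR is its own inverse, so applying the key byte-wise gives the result directly.
byte 0: 74 XOR f5 = 81
byte 1: 6f XOR 20 = 4f
byte 2: 6b XOR e7 = 8c
byte 3: 65 XOR bc = d9
byte 4: 6e XOR 0d = 63
byte 5: 20 XOR 12 = 32
byte 6: 6b XOR 6e = 05
byte 7: 65 XOR ca = af
byte 8: 79 XOR ac = d5
byte 9: 3d XOR ab = 96
byte 10: 30 XOR 1c = 2c
byte 11: 78 XOR a5 = dd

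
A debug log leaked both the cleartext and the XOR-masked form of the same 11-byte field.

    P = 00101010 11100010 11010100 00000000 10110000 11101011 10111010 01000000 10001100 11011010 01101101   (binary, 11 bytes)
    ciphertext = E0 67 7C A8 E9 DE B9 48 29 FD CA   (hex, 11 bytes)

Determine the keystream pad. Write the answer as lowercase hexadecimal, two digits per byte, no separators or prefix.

Since ciphertext = P ⊕ pad, XORing both sides with P gives pad = P ⊕ ciphertext.
00101010 xor 11100000 = 11001010
11100010 xor 01100111 = 10000101
11010100 xor 01111100 = 10101000
00000000 xor 10101000 = 10101000
10110000 xor 11101001 = 01011001
11101011 xor 11011110 = 00110101
10111010 xor 10111001 = 00000011
01000000 xor 01001000 = 00001000
10001100 xor 00101001 = 10100101
11011010 xor 11111101 = 00100111
01101101 xor 11001010 = 10100111

ca85a8a859350308a527a7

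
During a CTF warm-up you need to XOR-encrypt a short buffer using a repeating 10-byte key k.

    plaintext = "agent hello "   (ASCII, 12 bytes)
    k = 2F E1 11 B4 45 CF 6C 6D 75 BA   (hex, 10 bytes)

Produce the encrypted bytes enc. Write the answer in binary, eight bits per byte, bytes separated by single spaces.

The 10-byte key repeats, so the effective keystream is 2f e1 11 b4 45 cf 6c 6d 75 ba 2f e1.
byte 0: 61 xor 2f = 4e
byte 1: 67 xor e1 = 86
byte 2: 65 xor 11 = 74
byte 3: 6e xor b4 = da
byte 4: 74 xor 45 = 31
byte 5: 20 xor cf = ef
byte 6: 68 xor 6c = 04
byte 7: 65 xor 6d = 08
byte 8: 6c xor 75 = 19
byte 9: 6c xor ba = d6
byte 10: 6f xor 2f = 40
byte 11: 20 xor e1 = c1

01001110 10000110 01110100 11011010 00110001 11101111 00000100 00001000 00011001 11010110 01000000 11000001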